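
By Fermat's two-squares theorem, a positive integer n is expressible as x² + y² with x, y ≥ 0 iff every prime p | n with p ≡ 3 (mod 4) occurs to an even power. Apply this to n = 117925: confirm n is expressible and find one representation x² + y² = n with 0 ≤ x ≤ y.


Step 1: Factor n = 117925 = 5^2 · 53 · 89.
Step 2: Check the mod-4 condition on each prime factor: 5 ≡ 1 (mod 4), exponent 2; 53 ≡ 1 (mod 4), exponent 1; 89 ≡ 1 (mod 4), exponent 1.
All primes ≡ 3 (mod 4) appear to even exponent (or don't appear), so by the two-squares theorem n IS expressible as a sum of two squares.
Step 3: Build a representation. Group n = k² · m with k = 5 and m = 53 · 89 = 4717 (a product of primes ≡ 1 (mod 4)); a representation of m scales to one of n via (k·x)² + (k·y)² = k²(x² + y²). Each prime p ≡ 1 (mod 4) is itself a sum of two squares; find a² by testing p − a² for a perfect square:
  53: 53 − 1² = 52, 53 − 2² = 49 = 7² ⇒ 53 = 2² + 7².
  89: 89 − 1² = 88, 89 − 2² = 85, 89 − 3² = 80, 89 − 4² = 73, 89 − 5² = 64 = 8² ⇒ 89 = 5² + 8².
  Combine using the Brahmagupta–Fibonacci identity (a² + b²)(c² + d²) = (ac − bd)² + (ad + bc)² = (ac + bd)² + (ad − bc)²:
  53 · 89 = 4717: from (2² + 7²)(5² + 8²), take (2·5 − 7·8, 2·8 + 7·5) = (10 − 56, 16 + 35) = (-46, 51); dropping signs (only squares matter) gives (46, 51); check 46² + 51² = 2116 + 2601 = 4717 ✓.
  Scale by k = 5: (5·46, 5·51) = (230, 255).
Step 4: Order so x ≤ y and verify: 230² + 255² = 52900 + 65025 = 117925 = n. ✓

n = 117925 = 230² + 255² (one valid representation with x ≤ y).


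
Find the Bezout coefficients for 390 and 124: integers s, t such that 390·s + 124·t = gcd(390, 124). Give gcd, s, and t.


Euclidean algorithm on (390, 124) — divide until remainder is 0:
  390 = 3 · 124 + 18
  124 = 6 · 18 + 16
  18 = 1 · 16 + 2
  16 = 8 · 2 + 0
gcd(390, 124) = 2.
Track Bezout coefficients alongside the remainders: start with r₀ = 390 = a·1 + b·0 (s = 1, t = 0) and r₁ = 124 = a·0 + b·1 (s = 0, t = 1); each new remainder r_{k+1} = r_{k-1} − q_k·r_k inherits s_{k+1} = s_{k-1} − q_k·s_k, t_{k+1} = t_{k-1} − q_k·t_k, so r_k = a·s_k + b·t_k at every step:
  q = 3: r = 18, s = 1 − 3·0 = 1, t = 0 − 3·1 = -3  (check: 390·1 + 124·(-3) = 18)
  q = 6: r = 16, s = 0 − 6·1 = -6, t = 1 − 6·(-3) = 19  (check: 390·(-6) + 124·19 = 16)
  q = 1: r = 2, s = 1 − 1·(-6) = 7, t = -3 − 1·19 = -22  (check: 390·7 + 124·(-22) = 2)
The row with r = 2 (the gcd) gives the Bezout coefficients s = 7, t = -22.
Result: 390 · (7) + 124 · (-22) = 2.

gcd(390, 124) = 2; s = 7, t = -22 (check: 390·7 + 124·(-22) = 2).


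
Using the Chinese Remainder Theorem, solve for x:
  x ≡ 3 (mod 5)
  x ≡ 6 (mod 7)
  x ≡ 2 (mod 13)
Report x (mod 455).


Moduli 5, 7, 13 are pairwise coprime; by CRT there is a unique solution modulo M = 5 · 7 · 13 = 455.
Solve pairwise, accumulating the modulus:
  Start with x ≡ 3 (mod 5).
  Combine with x ≡ 6 (mod 7): since gcd(5, 7) = 1, we get a unique residue mod 35.
    Write x = 3 + 5·t and substitute into x ≡ 6 (mod 7): 5·t ≡ 6 − 3 = 3 (mod 7).
    The inverse of 5 mod 7 is 3 (since 5·3 = 15 = 2·7 + 1), so t ≡ 3·3 = 9 ≡ 2 (mod 7).
    Then x = 3 + 5·2 = 13, valid modulo lcm(5, 7) = 35: x ≡ 13 (mod 35).
  Combine with x ≡ 2 (mod 13): since gcd(35, 13) = 1, we get a unique residue mod 455.
    Write x = 13 + 35·t and substitute into x ≡ 2 (mod 13): 35·t ≡ 2 − 13 = -11 (mod 13).
    Reduce coefficients mod 13: 9·t ≡ 2 (mod 13).
    The inverse of 9 mod 13 is 3 (since 9·3 = 27 = 2·13 + 1), so t ≡ 3·2 = 6 ≡ 6 (mod 13).
    Then x = 13 + 35·6 = 223, valid modulo lcm(35, 13) = 455: x ≡ 223 (mod 455).
Verify: 223 mod 5 = 3 ✓, 223 mod 7 = 6 ✓, 223 mod 13 = 2 ✓.

x ≡ 223 (mod 455).


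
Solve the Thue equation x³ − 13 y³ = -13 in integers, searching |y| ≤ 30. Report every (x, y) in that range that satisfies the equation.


The equation is x³ - 13y³ = -13. For fixed y, x³ = 13·y³ − 13, so a solution requires the RHS to be a perfect cube.
Strategy: iterate y from -30 to 30, compute RHS = 13·y³ − 13, and check whether it is a (positive or negative) perfect cube.
Check small values of y:
  y = 0: RHS = -13 is not a perfect cube.
  y = 1: RHS = 0 = (0)³ ⇒ x = 0 works.
  y = -1: RHS = -26 is not a perfect cube.
  y = 2: RHS = 91 is not a perfect cube.
  y = -2: RHS = -117 is not a perfect cube.
  y = 3: RHS = 338 is not a perfect cube.
  y = -3: RHS = -364 is not a perfect cube.
Continuing the search up to |y| = 30 finds no further solutions beyond those listed.
Collected solutions: (0, 1).

Solutions (with |y| ≤ 30): (0, 1).


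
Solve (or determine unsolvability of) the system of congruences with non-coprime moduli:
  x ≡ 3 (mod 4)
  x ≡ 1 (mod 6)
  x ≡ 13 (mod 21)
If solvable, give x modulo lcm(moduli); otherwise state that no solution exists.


Moduli 4, 6, 21 are not pairwise coprime, so CRT works modulo lcm(m_i) when all pairwise compatibility conditions hold.
Pairwise compatibility: gcd(m_i, m_j) must divide a_i - a_j for every pair.
Merge one congruence at a time:
  Start: x ≡ 3 (mod 4).
  Combine with x ≡ 1 (mod 6): gcd(4, 6) = 2; 1 - 3 = -2, which IS divisible by 2, so compatible.
    Write x = 3 + 4·t and substitute into x ≡ 1 (mod 6): 4·t ≡ 1 − 3 = -2 (mod 6).
    Divide the congruence (and modulus) by g = 2: 2·t ≡ -1 (mod 3).
    Reduce coefficients mod 3: 2·t ≡ 2 (mod 3).
    The inverse of 2 mod 3 is 2 (since 2·2 = 4 = 1·3 + 1), so t ≡ 2·2 = 4 ≡ 1 (mod 3).
    Then x = 3 + 4·1 = 7, valid modulo lcm(4, 6) = 12: x ≡ 7 (mod 12).
  Combine with x ≡ 13 (mod 21): gcd(12, 21) = 3; 13 - 7 = 6, which IS divisible by 3, so compatible.
    Write x = 7 + 12·t and substitute into x ≡ 13 (mod 21): 12·t ≡ 13 − 7 = 6 (mod 21).
    Divide the congruence (and modulus) by g = 3: 4·t ≡ 2 (mod 7).
    The inverse of 4 mod 7 is 2 (since 4·2 = 8 = 1·7 + 1), so t ≡ 2·2 = 4 ≡ 4 (mod 7).
    Then x = 7 + 12·4 = 55, valid modulo lcm(12, 21) = 84: x ≡ 55 (mod 84).
Verify: 55 mod 4 = 3, 55 mod 6 = 1, 55 mod 21 = 13.

x ≡ 55 (mod 84).


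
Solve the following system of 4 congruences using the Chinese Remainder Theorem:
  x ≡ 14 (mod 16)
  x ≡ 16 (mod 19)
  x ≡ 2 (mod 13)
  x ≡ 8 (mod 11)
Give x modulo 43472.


Product of moduli M = 16 · 19 · 13 · 11 = 43472.
Merge one congruence at a time:
  Start: x ≡ 14 (mod 16).
  Combine with x ≡ 16 (mod 19); new modulus lcm = 304.
    Write x = 14 + 16·t and substitute into x ≡ 16 (mod 19): 16·t ≡ 16 − 14 = 2 (mod 19).
    The inverse of 16 mod 19 is 6 (since 16·6 = 96 = 5·19 + 1), so t ≡ 6·2 = 12 ≡ 12 (mod 19).
    Then x = 14 + 16·12 = 206, valid modulo lcm(16, 19) = 304: x ≡ 206 (mod 304).
  Combine with x ≡ 2 (mod 13); new modulus lcm = 3952.
    Write x = 206 + 304·t and substitute into x ≡ 2 (mod 13): 304·t ≡ 2 − 206 = -204 (mod 13).
    Reduce coefficients mod 13: 5·t ≡ 4 (mod 13).
    The inverse of 5 mod 13 is 8 (since 5·8 = 40 = 3·13 + 1), so t ≡ 8·4 = 32 ≡ 6 (mod 13).
    Then x = 206 + 304·6 = 2030, valid modulo lcm(304, 13) = 3952: x ≡ 2030 (mod 3952).
  Combine with x ≡ 8 (mod 11); new modulus lcm = 43472.
    Write x = 2030 + 3952·t and substitute into x ≡ 8 (mod 11): 3952·t ≡ 8 − 2030 = -2022 (mod 11).
    Reduce coefficients mod 11: 3·t ≡ 2 (mod 11).
    The inverse of 3 mod 11 is 4 (since 3·4 = 12 = 1·11 + 1), so t ≡ 4·2 = 8 ≡ 8 (mod 11).
    Then x = 2030 + 3952·8 = 33646, valid modulo lcm(3952, 11) = 43472: x ≡ 33646 (mod 43472).
Verify against each original: 33646 mod 16 = 14, 33646 mod 19 = 16, 33646 mod 13 = 2, 33646 mod 11 = 8.

x ≡ 33646 (mod 43472).


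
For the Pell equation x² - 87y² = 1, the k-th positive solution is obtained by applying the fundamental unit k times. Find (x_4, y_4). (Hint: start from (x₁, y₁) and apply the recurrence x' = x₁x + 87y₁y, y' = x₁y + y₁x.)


Step 1: Find the fundamental solution (x₁, y₁) of x² - 87y² = 1.
  Expand √87 as a continued fraction. a₀ = ⌊√87⌋ = 9; iterate m_{k+1} = d_k·a_k − m_k, d_{k+1} = (87 − m_{k+1}²)/d_k, a_{k+1} = ⌊(a₀ + m_{k+1})/d_{k+1}⌋ (starting m₀ = 0, d₀ = 1), with convergents p_k = a_k·p_{k-1} + p_{k-2}, q_k = a_k·q_{k-1} + q_{k-2} (p₋₁ = 1, q₋₁ = 0):
  k = 0: a₀ = 9; p₀/q₀ = 9/1; p₀² − 87·q₀² = 81 − 87 = -6.
  k = 1: m = 9, d = 6, a = ⌊(9 + 9)/6⌋ = 3; p/q = (3·9 + 1)/(3·1 + 0) = 28/3; p² − 87·q² = 784 − 783 = 1.
  The first convergent with p² − 87·q² = 1 gives the fundamental solution (x₁, y₁) = (28, 3).
Step 2: Apply the recurrence (x_{n+1}, y_{n+1}) = (x₁x_n + 87y₁y_n, x₁y_n + y₁x_n) repeatedly.
  From (x_1, y_1) = (28, 3): x_2 = 28·28 + 87·3·3 = 1567; y_2 = 28·3 + 3·28 = 168.
  From (x_2, y_2) = (1567, 168): x_3 = 28·1567 + 87·3·168 = 87724; y_3 = 28·168 + 3·1567 = 9405.
  From (x_3, y_3) = (87724, 9405): x_4 = 28·87724 + 87·3·9405 = 4910977; y_4 = 28·9405 + 3·87724 = 526512.
Step 3: Verify x_4² - 87·y_4² = 24117695094529 - 24117695094528 = 1 (should be 1). ✓

(x_1, y_1) = (28, 3); (x_4, y_4) = (4910977, 526512).


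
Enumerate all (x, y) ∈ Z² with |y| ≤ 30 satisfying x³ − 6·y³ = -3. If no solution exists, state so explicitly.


The equation is x³ - 6y³ = -3. For fixed y, x³ = 6·y³ − 3, so a solution requires the RHS to be a perfect cube.
Strategy: iterate y from -30 to 30, compute RHS = 6·y³ − 3, and check whether it is a (positive or negative) perfect cube.
Check small values of y:
  y = 0: RHS = -3 is not a perfect cube.
  y = 1: RHS = 3 is not a perfect cube.
  y = -1: RHS = -9 is not a perfect cube.
  y = 2: RHS = 45 is not a perfect cube.
  y = -2: RHS = -51 is not a perfect cube.
  y = 3: RHS = 159 is not a perfect cube.
  y = -3: RHS = -165 is not a perfect cube.
Continuing the search up to |y| = 30 finds no solutions either.
No (x, y) in the scanned range satisfies the equation.

No integer solutions with |y| ≤ 30.


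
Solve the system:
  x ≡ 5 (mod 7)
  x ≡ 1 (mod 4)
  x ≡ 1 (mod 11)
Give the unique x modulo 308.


Moduli 7, 4, 11 are pairwise coprime; by CRT there is a unique solution modulo M = 7 · 4 · 11 = 308.
Solve pairwise, accumulating the modulus:
  Start with x ≡ 5 (mod 7).
  Combine with x ≡ 1 (mod 4): since gcd(7, 4) = 1, we get a unique residue mod 28.
    Write x = 5 + 7·t and substitute into x ≡ 1 (mod 4): 7·t ≡ 1 − 5 = -4 (mod 4).
    Reduce coefficients mod 4: 3·t ≡ 0 (mod 4).
    The inverse of 3 mod 4 is 3 (since 3·3 = 9 = 2·4 + 1), so t ≡ 3·0 = 0 ≡ 0 (mod 4).
    Then x = 5 + 7·0 = 5, valid modulo lcm(7, 4) = 28: x ≡ 5 (mod 28).
  Combine with x ≡ 1 (mod 11): since gcd(28, 11) = 1, we get a unique residue mod 308.
    Write x = 5 + 28·t and substitute into x ≡ 1 (mod 11): 28·t ≡ 1 − 5 = -4 (mod 11).
    Reduce coefficients mod 11: 6·t ≡ 7 (mod 11).
    The inverse of 6 mod 11 is 2 (since 6·2 = 12 = 1·11 + 1), so t ≡ 2·7 = 14 ≡ 3 (mod 11).
    Then x = 5 + 28·3 = 89, valid modulo lcm(28, 11) = 308: x ≡ 89 (mod 308).
Verify: 89 mod 7 = 5 ✓, 89 mod 4 = 1 ✓, 89 mod 11 = 1 ✓.

x ≡ 89 (mod 308).


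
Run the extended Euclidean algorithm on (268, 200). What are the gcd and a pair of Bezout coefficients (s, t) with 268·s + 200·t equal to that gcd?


Euclidean algorithm on (268, 200) — divide until remainder is 0:
  268 = 1 · 200 + 68
  200 = 2 · 68 + 64
  68 = 1 · 64 + 4
  64 = 16 · 4 + 0
gcd(268, 200) = 4.
Track Bezout coefficients alongside the remainders: start with r₀ = 268 = a·1 + b·0 (s = 1, t = 0) and r₁ = 200 = a·0 + b·1 (s = 0, t = 1); each new remainder r_{k+1} = r_{k-1} − q_k·r_k inherits s_{k+1} = s_{k-1} − q_k·s_k, t_{k+1} = t_{k-1} − q_k·t_k, so r_k = a·s_k + b·t_k at every step:
  q = 1: r = 68, s = 1 − 1·0 = 1, t = 0 − 1·1 = -1  (check: 268·1 + 200·(-1) = 68)
  q = 2: r = 64, s = 0 − 2·1 = -2, t = 1 − 2·(-1) = 3  (check: 268·(-2) + 200·3 = 64)
  q = 1: r = 4, s = 1 − 1·(-2) = 3, t = -1 − 1·3 = -4  (check: 268·3 + 200·(-4) = 4)
The row with r = 4 (the gcd) gives the Bezout coefficients s = 3, t = -4.
Result: 268 · (3) + 200 · (-4) = 4.

gcd(268, 200) = 4; s = 3, t = -4 (check: 268·3 + 200·(-4) = 4).


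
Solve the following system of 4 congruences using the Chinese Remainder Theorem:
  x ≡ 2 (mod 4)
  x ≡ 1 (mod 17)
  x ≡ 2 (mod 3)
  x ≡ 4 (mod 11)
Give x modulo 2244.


Product of moduli M = 4 · 17 · 3 · 11 = 2244.
Merge one congruence at a time:
  Start: x ≡ 2 (mod 4).
  Combine with x ≡ 1 (mod 17); new modulus lcm = 68.
    Write x = 2 + 4·t and substitute into x ≡ 1 (mod 17): 4·t ≡ 1 − 2 = -1 (mod 17).
    Reduce coefficients mod 17: 4·t ≡ 16 (mod 17).
    The inverse of 4 mod 17 is 13 (since 4·13 = 52 = 3·17 + 1), so t ≡ 13·16 = 208 ≡ 4 (mod 17).
    Then x = 2 + 4·4 = 18, valid modulo lcm(4, 17) = 68: x ≡ 18 (mod 68).
  Combine with x ≡ 2 (mod 3); new modulus lcm = 204.
    Write x = 18 + 68·t and substitute into x ≡ 2 (mod 3): 68·t ≡ 2 − 18 = -16 (mod 3).
    Reduce coefficients mod 3: 2·t ≡ 2 (mod 3).
    The inverse of 2 mod 3 is 2 (since 2·2 = 4 = 1·3 + 1), so t ≡ 2·2 = 4 ≡ 1 (mod 3).
    Then x = 18 + 68·1 = 86, valid modulo lcm(68, 3) = 204: x ≡ 86 (mod 204).
  Combine with x ≡ 4 (mod 11); new modulus lcm = 2244.
    Write x = 86 + 204·t and substitute into x ≡ 4 (mod 11): 204·t ≡ 4 − 86 = -82 (mod 11).
    Reduce coefficients mod 11: 6·t ≡ 6 (mod 11).
    The inverse of 6 mod 11 is 2 (since 6·2 = 12 = 1·11 + 1), so t ≡ 2·6 = 12 ≡ 1 (mod 11).
    Then x = 86 + 204·1 = 290, valid modulo lcm(204, 11) = 2244: x ≡ 290 (mod 2244).
Verify against each original: 290 mod 4 = 2, 290 mod 17 = 1, 290 mod 3 = 2, 290 mod 11 = 4.

x ≡ 290 (mod 2244).


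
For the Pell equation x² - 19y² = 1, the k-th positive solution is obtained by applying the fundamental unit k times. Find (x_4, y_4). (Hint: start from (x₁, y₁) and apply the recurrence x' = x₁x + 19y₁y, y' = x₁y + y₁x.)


Step 1: Find the fundamental solution (x₁, y₁) of x² - 19y² = 1.
  Expand √19 as a continued fraction. a₀ = ⌊√19⌋ = 4; iterate m_{k+1} = d_k·a_k − m_k, d_{k+1} = (19 − m_{k+1}²)/d_k, a_{k+1} = ⌊(a₀ + m_{k+1})/d_{k+1}⌋ (starting m₀ = 0, d₀ = 1), with convergents p_k = a_k·p_{k-1} + p_{k-2}, q_k = a_k·q_{k-1} + q_{k-2} (p₋₁ = 1, q₋₁ = 0):
  k = 0: a₀ = 4; p₀/q₀ = 4/1; p₀² − 19·q₀² = 16 − 19 = -3.
  k = 1: m = 4, d = 3, a = ⌊(4 + 4)/3⌋ = 2; p/q = (2·4 + 1)/(2·1 + 0) = 9/2; p² − 19·q² = 81 − 76 = 5.
  k = 2: m = 2, d = 5, a = ⌊(4 + 2)/5⌋ = 1; p/q = (1·9 + 4)/(1·2 + 1) = 13/3; p² − 19·q² = 169 − 171 = -2.
  k = 3: m = 3, d = 2, a = ⌊(4 + 3)/2⌋ = 3; p/q = (3·13 + 9)/(3·3 + 2) = 48/11; p² − 19·q² = 2304 − 2299 = 5.
  k = 4: m = 3, d = 5, a = ⌊(4 + 3)/5⌋ = 1; p/q = (1·48 + 13)/(1·11 + 3) = 61/14; p² − 19·q² = 3721 − 3724 = -3.
  k = 5: m = 2, d = 3, a = ⌊(4 + 2)/3⌋ = 2; p/q = (2·61 + 48)/(2·14 + 11) = 170/39; p² − 19·q² = 28900 − 28899 = 1.
  The first convergent with p² − 19·q² = 1 gives the fundamental solution (x₁, y₁) = (170, 39).
Step 2: Apply the recurrence (x_{n+1}, y_{n+1}) = (x₁x_n + 19y₁y_n, x₁y_n + y₁x_n) repeatedly.
  From (x_1, y_1) = (170, 39): x_2 = 170·170 + 19·39·39 = 57799; y_2 = 170·39 + 39·170 = 13260.
  From (x_2, y_2) = (57799, 13260): x_3 = 170·57799 + 19·39·13260 = 19651490; y_3 = 170·13260 + 39·57799 = 4508361.
  From (x_3, y_3) = (19651490, 4508361): x_4 = 170·19651490 + 19·39·4508361 = 6681448801; y_4 = 170·4508361 + 39·19651490 = 1532829480.
Step 3: Verify x_4² - 19·y_4² = 44641758080384337601 - 44641758080384337600 = 1 (should be 1). ✓

(x_1, y_1) = (170, 39); (x_4, y_4) = (6681448801, 1532829480).


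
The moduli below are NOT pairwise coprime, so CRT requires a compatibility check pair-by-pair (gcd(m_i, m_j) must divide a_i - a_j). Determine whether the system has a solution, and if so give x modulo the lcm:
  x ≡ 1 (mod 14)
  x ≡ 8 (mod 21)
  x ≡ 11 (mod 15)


Moduli 14, 21, 15 are not pairwise coprime, so CRT works modulo lcm(m_i) when all pairwise compatibility conditions hold.
Pairwise compatibility: gcd(m_i, m_j) must divide a_i - a_j for every pair.
Merge one congruence at a time:
  Start: x ≡ 1 (mod 14).
  Combine with x ≡ 8 (mod 21): gcd(14, 21) = 7; 8 - 1 = 7, which IS divisible by 7, so compatible.
    Write x = 1 + 14·t and substitute into x ≡ 8 (mod 21): 14·t ≡ 8 − 1 = 7 (mod 21).
    Divide the congruence (and modulus) by g = 7: 2·t ≡ 1 (mod 3).
    The inverse of 2 mod 3 is 2 (since 2·2 = 4 = 1·3 + 1), so t ≡ 2·1 = 2 ≡ 2 (mod 3).
    Then x = 1 + 14·2 = 29, valid modulo lcm(14, 21) = 42: x ≡ 29 (mod 42).
  Combine with x ≡ 11 (mod 15): gcd(42, 15) = 3; 11 - 29 = -18, which IS divisible by 3, so compatible.
    Write x = 29 + 42·t and substitute into x ≡ 11 (mod 15): 42·t ≡ 11 − 29 = -18 (mod 15).
    Divide the congruence (and modulus) by g = 3: 14·t ≡ -6 (mod 5).
    Reduce coefficients mod 5: 4·t ≡ 4 (mod 5).
    The inverse of 4 mod 5 is 4 (since 4·4 = 16 = 3·5 + 1), so t ≡ 4·4 = 16 ≡ 1 (mod 5).
    Then x = 29 + 42·1 = 71, valid modulo lcm(42, 15) = 210: x ≡ 71 (mod 210).
Verify: 71 mod 14 = 1, 71 mod 21 = 8, 71 mod 15 = 11.

x ≡ 71 (mod 210).


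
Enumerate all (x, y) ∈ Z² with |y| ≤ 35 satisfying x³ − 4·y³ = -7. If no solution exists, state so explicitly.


The equation is x³ - 4y³ = -7. For fixed y, x³ = 4·y³ − 7, so a solution requires the RHS to be a perfect cube.
Strategy: iterate y from -35 to 35, compute RHS = 4·y³ − 7, and check whether it is a (positive or negative) perfect cube.
Check small values of y:
  y = 0: RHS = -7 is not a perfect cube.
  y = 1: RHS = -3 is not a perfect cube.
  y = -1: RHS = -11 is not a perfect cube.
  y = 2: RHS = 25 is not a perfect cube.
  y = -2: RHS = -39 is not a perfect cube.
  y = 3: RHS = 101 is not a perfect cube.
  y = -3: RHS = -115 is not a perfect cube.
Continuing the search up to |y| = 35 finds no solutions either.
No (x, y) in the scanned range satisfies the equation.

No integer solutions with |y| ≤ 35.


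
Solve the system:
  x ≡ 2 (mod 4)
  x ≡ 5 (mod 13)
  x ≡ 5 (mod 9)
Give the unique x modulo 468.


Moduli 4, 13, 9 are pairwise coprime; by CRT there is a unique solution modulo M = 4 · 13 · 9 = 468.
Solve pairwise, accumulating the modulus:
  Start with x ≡ 2 (mod 4).
  Combine with x ≡ 5 (mod 13): since gcd(4, 13) = 1, we get a unique residue mod 52.
    Write x = 2 + 4·t and substitute into x ≡ 5 (mod 13): 4·t ≡ 5 − 2 = 3 (mod 13).
    The inverse of 4 mod 13 is 10 (since 4·10 = 40 = 3·13 + 1), so t ≡ 10·3 = 30 ≡ 4 (mod 13).
    Then x = 2 + 4·4 = 18, valid modulo lcm(4, 13) = 52: x ≡ 18 (mod 52).
  Combine with x ≡ 5 (mod 9): since gcd(52, 9) = 1, we get a unique residue mod 468.
    Write x = 18 + 52·t and substitute into x ≡ 5 (mod 9): 52·t ≡ 5 − 18 = -13 (mod 9).
    Reduce coefficients mod 9: 7·t ≡ 5 (mod 9).
    The inverse of 7 mod 9 is 4 (since 7·4 = 28 = 3·9 + 1), so t ≡ 4·5 = 20 ≡ 2 (mod 9).
    Then x = 18 + 52·2 = 122, valid modulo lcm(52, 9) = 468: x ≡ 122 (mod 468).
Verify: 122 mod 4 = 2 ✓, 122 mod 13 = 5 ✓, 122 mod 9 = 5 ✓.

x ≡ 122 (mod 468).


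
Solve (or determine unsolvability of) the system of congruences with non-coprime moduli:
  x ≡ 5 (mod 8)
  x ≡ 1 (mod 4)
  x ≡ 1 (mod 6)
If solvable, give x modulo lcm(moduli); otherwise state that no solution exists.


Moduli 8, 4, 6 are not pairwise coprime, so CRT works modulo lcm(m_i) when all pairwise compatibility conditions hold.
Pairwise compatibility: gcd(m_i, m_j) must divide a_i - a_j for every pair.
Merge one congruence at a time:
  Start: x ≡ 5 (mod 8).
  Combine with x ≡ 1 (mod 4): gcd(8, 4) = 4; 1 - 5 = -4, which IS divisible by 4, so compatible.
    Write x = 5 + 8·t and substitute into x ≡ 1 (mod 4): 8·t ≡ 1 − 5 = -4 (mod 4).
    Divide the congruence (and modulus) by g = 4: 2·t ≡ -1 (mod 1).
    Modulo 1 every t works; take t = 0.
    Then x = 5 + 8·0 = 5, valid modulo lcm(8, 4) = 8: x ≡ 5 (mod 8).
  Combine with x ≡ 1 (mod 6): gcd(8, 6) = 2; 1 - 5 = -4, which IS divisible by 2, so compatible.
    Write x = 5 + 8·t and substitute into x ≡ 1 (mod 6): 8·t ≡ 1 − 5 = -4 (mod 6).
    Divide the congruence (and modulus) by g = 2: 4·t ≡ -2 (mod 3).
    Reduce coefficients mod 3: 1·t ≡ 1 (mod 3).
    So t ≡ 1 (mod 3).
    Then x = 5 + 8·1 = 13, valid modulo lcm(8, 6) = 24: x ≡ 13 (mod 24).
Verify: 13 mod 8 = 5, 13 mod 4 = 1, 13 mod 6 = 1.

x ≡ 13 (mod 24).


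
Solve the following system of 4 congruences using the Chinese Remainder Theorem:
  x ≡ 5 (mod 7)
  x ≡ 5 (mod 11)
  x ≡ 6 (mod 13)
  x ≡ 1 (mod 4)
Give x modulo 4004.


Product of moduli M = 7 · 11 · 13 · 4 = 4004.
Merge one congruence at a time:
  Start: x ≡ 5 (mod 7).
  Combine with x ≡ 5 (mod 11); new modulus lcm = 77.
    Write x = 5 + 7·t and substitute into x ≡ 5 (mod 11): 7·t ≡ 5 − 5 = 0 (mod 11).
    The inverse of 7 mod 11 is 8 (since 7·8 = 56 = 5·11 + 1), so t ≡ 8·0 = 0 ≡ 0 (mod 11).
    Then x = 5 + 7·0 = 5, valid modulo lcm(7, 11) = 77: x ≡ 5 (mod 77).
  Combine with x ≡ 6 (mod 13); new modulus lcm = 1001.
    Write x = 5 + 77·t and substitute into x ≡ 6 (mod 13): 77·t ≡ 6 − 5 = 1 (mod 13).
    Reduce coefficients mod 13: 12·t ≡ 1 (mod 13).
    The inverse of 12 mod 13 is 12 (since 12·12 = 144 = 11·13 + 1), so t ≡ 12·1 = 12 ≡ 12 (mod 13).
    Then x = 5 + 77·12 = 929, valid modulo lcm(77, 13) = 1001: x ≡ 929 (mod 1001).
  Combine with x ≡ 1 (mod 4); new modulus lcm = 4004.
    Write x = 929 + 1001·t and substitute into x ≡ 1 (mod 4): 1001·t ≡ 1 − 929 = -928 (mod 4).
    Reduce coefficients mod 4: 1·t ≡ 0 (mod 4).
    So t ≡ 0 (mod 4).
    Then x = 929 + 1001·0 = 929, valid modulo lcm(1001, 4) = 4004: x ≡ 929 (mod 4004).
Verify against each original: 929 mod 7 = 5, 929 mod 11 = 5, 929 mod 13 = 6, 929 mod 4 = 1.

x ≡ 929 (mod 4004).


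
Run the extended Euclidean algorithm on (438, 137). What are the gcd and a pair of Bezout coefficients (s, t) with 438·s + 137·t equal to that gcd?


Euclidean algorithm on (438, 137) — divide until remainder is 0:
  438 = 3 · 137 + 27
  137 = 5 · 27 + 2
  27 = 13 · 2 + 1
  2 = 2 · 1 + 0
gcd(438, 137) = 1.
Track Bezout coefficients alongside the remainders: start with r₀ = 438 = a·1 + b·0 (s = 1, t = 0) and r₁ = 137 = a·0 + b·1 (s = 0, t = 1); each new remainder r_{k+1} = r_{k-1} − q_k·r_k inherits s_{k+1} = s_{k-1} − q_k·s_k, t_{k+1} = t_{k-1} − q_k·t_k, so r_k = a·s_k + b·t_k at every step:
  q = 3: r = 27, s = 1 − 3·0 = 1, t = 0 − 3·1 = -3  (check: 438·1 + 137·(-3) = 27)
  q = 5: r = 2, s = 0 − 5·1 = -5, t = 1 − 5·(-3) = 16  (check: 438·(-5) + 137·16 = 2)
  q = 13: r = 1, s = 1 − 13·(-5) = 66, t = -3 − 13·16 = -211  (check: 438·66 + 137·(-211) = 1)
The row with r = 1 (the gcd) gives the Bezout coefficients s = 66, t = -211.
Result: 438 · (66) + 137 · (-211) = 1.

gcd(438, 137) = 1; s = 66, t = -211 (check: 438·66 + 137·(-211) = 1).


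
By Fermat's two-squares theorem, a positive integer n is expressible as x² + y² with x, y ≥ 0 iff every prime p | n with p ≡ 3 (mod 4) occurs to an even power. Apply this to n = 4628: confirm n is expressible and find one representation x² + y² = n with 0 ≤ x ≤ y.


Step 1: Factor n = 4628 = 2^2 · 13 · 89.
Step 2: Check the mod-4 condition on each prime factor: 2 = 2 (special); 13 ≡ 1 (mod 4), exponent 1; 89 ≡ 1 (mod 4), exponent 1.
All primes ≡ 3 (mod 4) appear to even exponent (or don't appear), so by the two-squares theorem n IS expressible as a sum of two squares.
Step 3: Build a representation. Group n = k² · m with k = 2 and m = 13 · 89 = 1157 (a product of primes ≡ 1 (mod 4)); a representation of m scales to one of n via (k·x)² + (k·y)² = k²(x² + y²). Each prime p ≡ 1 (mod 4) is itself a sum of two squares; find a² by testing p − a² for a perfect square:
  13: 13 − 1² = 12, 13 − 2² = 9 = 3² ⇒ 13 = 2² + 3².
  89: 89 − 1² = 88, 89 − 2² = 85, 89 − 3² = 80, 89 − 4² = 73, 89 − 5² = 64 = 8² ⇒ 89 = 5² + 8².
  Combine using the Brahmagupta–Fibonacci identity (a² + b²)(c² + d²) = (ac − bd)² + (ad + bc)² = (ac + bd)² + (ad − bc)²:
  13 · 89 = 1157: from (2² + 3²)(5² + 8²), take (2·5 − 3·8, 2·8 + 3·5) = (10 − 24, 16 + 15) = (-14, 31); dropping signs (only squares matter) gives (14, 31); check 14² + 31² = 196 + 961 = 1157 ✓.
  Scale by k = 2: (2·14, 2·31) = (28, 62).
Step 4: Order so x ≤ y and verify: 28² + 62² = 784 + 3844 = 4628 = n. ✓

n = 4628 = 28² + 62² (one valid representation with x ≤ y).


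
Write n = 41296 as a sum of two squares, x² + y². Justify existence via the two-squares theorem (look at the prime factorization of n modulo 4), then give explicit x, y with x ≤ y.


Step 1: Factor n = 41296 = 2^4 · 29 · 89.
Step 2: Check the mod-4 condition on each prime factor: 2 = 2 (special); 29 ≡ 1 (mod 4), exponent 1; 89 ≡ 1 (mod 4), exponent 1.
All primes ≡ 3 (mod 4) appear to even exponent (or don't appear), so by the two-squares theorem n IS expressible as a sum of two squares.
Step 3: Build a representation. Group n = k² · m with k = 4 and m = 29 · 89 = 2581 (a product of primes ≡ 1 (mod 4)); a representation of m scales to one of n via (k·x)² + (k·y)² = k²(x² + y²). Each prime p ≡ 1 (mod 4) is itself a sum of two squares; find a² by testing p − a² for a perfect square:
  29: 29 − 1² = 28, 29 − 2² = 25 = 5² ⇒ 29 = 2² + 5².
  89: 89 − 1² = 88, 89 − 2² = 85, 89 − 3² = 80, 89 − 4² = 73, 89 − 5² = 64 = 8² ⇒ 89 = 5² + 8².
  Combine using the Brahmagupta–Fibonacci identity (a² + b²)(c² + d²) = (ac − bd)² + (ad + bc)² = (ac + bd)² + (ad − bc)²:
  29 · 89 = 2581: from (2² + 5²)(5² + 8²), take (2·5 − 5·8, 2·8 + 5·5) = (10 − 40, 16 + 25) = (-30, 41); dropping signs (only squares matter) gives (30, 41); check 30² + 41² = 900 + 1681 = 2581 ✓.
  Scale by k = 4: (4·30, 4·41) = (120, 164).
Step 4: Order so x ≤ y and verify: 120² + 164² = 14400 + 26896 = 41296 = n. ✓

n = 41296 = 120² + 164² (one valid representation with x ≤ y).


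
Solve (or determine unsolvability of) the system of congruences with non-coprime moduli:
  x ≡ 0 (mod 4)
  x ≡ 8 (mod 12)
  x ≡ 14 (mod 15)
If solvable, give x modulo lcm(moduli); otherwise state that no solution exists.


Moduli 4, 12, 15 are not pairwise coprime, so CRT works modulo lcm(m_i) when all pairwise compatibility conditions hold.
Pairwise compatibility: gcd(m_i, m_j) must divide a_i - a_j for every pair.
Merge one congruence at a time:
  Start: x ≡ 0 (mod 4).
  Combine with x ≡ 8 (mod 12): gcd(4, 12) = 4; 8 - 0 = 8, which IS divisible by 4, so compatible.
    Write x = 0 + 4·t and substitute into x ≡ 8 (mod 12): 4·t ≡ 8 − 0 = 8 (mod 12).
    Divide the congruence (and modulus) by g = 4: 1·t ≡ 2 (mod 3).
    So t ≡ 2 (mod 3).
    Then x = 0 + 4·2 = 8, valid modulo lcm(4, 12) = 12: x ≡ 8 (mod 12).
  Combine with x ≡ 14 (mod 15): gcd(12, 15) = 3; 14 - 8 = 6, which IS divisible by 3, so compatible.
    Write x = 8 + 12·t and substitute into x ≡ 14 (mod 15): 12·t ≡ 14 − 8 = 6 (mod 15).
    Divide the congruence (and modulus) by g = 3: 4·t ≡ 2 (mod 5).
    The inverse of 4 mod 5 is 4 (since 4·4 = 16 = 3·5 + 1), so t ≡ 4·2 = 8 ≡ 3 (mod 5).
    Then x = 8 + 12·3 = 44, valid modulo lcm(12, 15) = 60: x ≡ 44 (mod 60).
Verify: 44 mod 4 = 0, 44 mod 12 = 8, 44 mod 15 = 14.

x ≡ 44 (mod 60).


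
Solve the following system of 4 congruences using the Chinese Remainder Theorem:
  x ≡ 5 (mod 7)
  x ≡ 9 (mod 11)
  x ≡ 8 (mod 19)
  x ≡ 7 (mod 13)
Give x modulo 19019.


Product of moduli M = 7 · 11 · 19 · 13 = 19019.
Merge one congruence at a time:
  Start: x ≡ 5 (mod 7).
  Combine with x ≡ 9 (mod 11); new modulus lcm = 77.
    Write x = 5 + 7·t and substitute into x ≡ 9 (mod 11): 7·t ≡ 9 − 5 = 4 (mod 11).
    The inverse of 7 mod 11 is 8 (since 7·8 = 56 = 5·11 + 1), so t ≡ 8·4 = 32 ≡ 10 (mod 11).
    Then x = 5 + 7·10 = 75, valid modulo lcm(7, 11) = 77: x ≡ 75 (mod 77).
  Combine with x ≡ 8 (mod 19); new modulus lcm = 1463.
    Write x = 75 + 77·t and substitute into x ≡ 8 (mod 19): 77·t ≡ 8 − 75 = -67 (mod 19).
    Reduce coefficients mod 19: 1·t ≡ 9 (mod 19).
    So t ≡ 9 (mod 19).
    Then x = 75 + 77·9 = 768, valid modulo lcm(77, 19) = 1463: x ≡ 768 (mod 1463).
  Combine with x ≡ 7 (mod 13); new modulus lcm = 19019.
    Write x = 768 + 1463·t and substitute into x ≡ 7 (mod 13): 1463·t ≡ 7 − 768 = -761 (mod 13).
    Reduce coefficients mod 13: 7·t ≡ 6 (mod 13).
    The inverse of 7 mod 13 is 2 (since 7·2 = 14 = 1·13 + 1), so t ≡ 2·6 = 12 ≡ 12 (mod 13).
    Then x = 768 + 1463·12 = 18324, valid modulo lcm(1463, 13) = 19019: x ≡ 18324 (mod 19019).
Verify against each original: 18324 mod 7 = 5, 18324 mod 11 = 9, 18324 mod 19 = 8, 18324 mod 13 = 7.

x ≡ 18324 (mod 19019).


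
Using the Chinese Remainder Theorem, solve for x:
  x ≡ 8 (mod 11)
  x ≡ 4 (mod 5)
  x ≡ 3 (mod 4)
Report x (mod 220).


Moduli 11, 5, 4 are pairwise coprime; by CRT there is a unique solution modulo M = 11 · 5 · 4 = 220.
Solve pairwise, accumulating the modulus:
  Start with x ≡ 8 (mod 11).
  Combine with x ≡ 4 (mod 5): since gcd(11, 5) = 1, we get a unique residue mod 55.
    Write x = 8 + 11·t and substitute into x ≡ 4 (mod 5): 11·t ≡ 4 − 8 = -4 (mod 5).
    Reduce coefficients mod 5: 1·t ≡ 1 (mod 5).
    So t ≡ 1 (mod 5).
    Then x = 8 + 11·1 = 19, valid modulo lcm(11, 5) = 55: x ≡ 19 (mod 55).
  Combine with x ≡ 3 (mod 4): since gcd(55, 4) = 1, we get a unique residue mod 220.
    Write x = 19 + 55·t and substitute into x ≡ 3 (mod 4): 55·t ≡ 3 − 19 = -16 (mod 4).
    Reduce coefficients mod 4: 3·t ≡ 0 (mod 4).
    The inverse of 3 mod 4 is 3 (since 3·3 = 9 = 2·4 + 1), so t ≡ 3·0 = 0 ≡ 0 (mod 4).
    Then x = 19 + 55·0 = 19, valid modulo lcm(55, 4) = 220: x ≡ 19 (mod 220).
Verify: 19 mod 11 = 8 ✓, 19 mod 5 = 4 ✓, 19 mod 4 = 3 ✓.

x ≡ 19 (mod 220).


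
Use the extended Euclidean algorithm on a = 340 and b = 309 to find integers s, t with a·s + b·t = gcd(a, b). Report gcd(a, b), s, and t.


Euclidean algorithm on (340, 309) — divide until remainder is 0:
  340 = 1 · 309 + 31
  309 = 9 · 31 + 30
  31 = 1 · 30 + 1
  30 = 30 · 1 + 0
gcd(340, 309) = 1.
Track Bezout coefficients alongside the remainders: start with r₀ = 340 = a·1 + b·0 (s = 1, t = 0) and r₁ = 309 = a·0 + b·1 (s = 0, t = 1); each new remainder r_{k+1} = r_{k-1} − q_k·r_k inherits s_{k+1} = s_{k-1} − q_k·s_k, t_{k+1} = t_{k-1} − q_k·t_k, so r_k = a·s_k + b·t_k at every step:
  q = 1: r = 31, s = 1 − 1·0 = 1, t = 0 − 1·1 = -1  (check: 340·1 + 309·(-1) = 31)
  q = 9: r = 30, s = 0 − 9·1 = -9, t = 1 − 9·(-1) = 10  (check: 340·(-9) + 309·10 = 30)
  q = 1: r = 1, s = 1 − 1·(-9) = 10, t = -1 − 1·10 = -11  (check: 340·10 + 309·(-11) = 1)
The row with r = 1 (the gcd) gives the Bezout coefficients s = 10, t = -11.
Result: 340 · (10) + 309 · (-11) = 1.

gcd(340, 309) = 1; s = 10, t = -11 (check: 340·10 + 309·(-11) = 1).


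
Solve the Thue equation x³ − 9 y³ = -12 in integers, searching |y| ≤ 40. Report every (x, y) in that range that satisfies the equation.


The equation is x³ - 9y³ = -12. For fixed y, x³ = 9·y³ − 12, so a solution requires the RHS to be a perfect cube.
Strategy: iterate y from -40 to 40, compute RHS = 9·y³ − 12, and check whether it is a (positive or negative) perfect cube.
Check small values of y:
  y = 0: RHS = -12 is not a perfect cube.
  y = 1: RHS = -3 is not a perfect cube.
  y = -1: RHS = -21 is not a perfect cube.
  y = 2: RHS = 60 is not a perfect cube.
  y = -2: RHS = -84 is not a perfect cube.
  y = 3: RHS = 231 is not a perfect cube.
  y = -3: RHS = -255 is not a perfect cube.
Continuing the search up to |y| = 40 finds no solutions either.
No (x, y) in the scanned range satisfies the equation.

No integer solutions with |y| ≤ 40.


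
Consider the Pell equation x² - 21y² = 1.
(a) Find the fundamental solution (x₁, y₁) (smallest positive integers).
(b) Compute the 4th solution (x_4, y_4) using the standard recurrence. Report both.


Step 1: Find the fundamental solution (x₁, y₁) of x² - 21y² = 1.
  Expand √21 as a continued fraction. a₀ = ⌊√21⌋ = 4; iterate m_{k+1} = d_k·a_k − m_k, d_{k+1} = (21 − m_{k+1}²)/d_k, a_{k+1} = ⌊(a₀ + m_{k+1})/d_{k+1}⌋ (starting m₀ = 0, d₀ = 1), with convergents p_k = a_k·p_{k-1} + p_{k-2}, q_k = a_k·q_{k-1} + q_{k-2} (p₋₁ = 1, q₋₁ = 0):
  k = 0: a₀ = 4; p₀/q₀ = 4/1; p₀² − 21·q₀² = 16 − 21 = -5.
  k = 1: m = 4, d = 5, a = ⌊(4 + 4)/5⌋ = 1; p/q = (1·4 + 1)/(1·1 + 0) = 5/1; p² − 21·q² = 25 − 21 = 4.
  k = 2: m = 1, d = 4, a = ⌊(4 + 1)/4⌋ = 1; p/q = (1·5 + 4)/(1·1 + 1) = 9/2; p² − 21·q² = 81 − 84 = -3.
  k = 3: m = 3, d = 3, a = ⌊(4 + 3)/3⌋ = 2; p/q = (2·9 + 5)/(2·2 + 1) = 23/5; p² − 21·q² = 529 − 525 = 4.
  k = 4: m = 3, d = 4, a = ⌊(4 + 3)/4⌋ = 1; p/q = (1·23 + 9)/(1·5 + 2) = 32/7; p² − 21·q² = 1024 − 1029 = -5.
  k = 5: m = 1, d = 5, a = ⌊(4 + 1)/5⌋ = 1; p/q = (1·32 + 23)/(1·7 + 5) = 55/12; p² − 21·q² = 3025 − 3024 = 1.
  The first convergent with p² − 21·q² = 1 gives the fundamental solution (x₁, y₁) = (55, 12).
Step 2: Apply the recurrence (x_{n+1}, y_{n+1}) = (x₁x_n + 21y₁y_n, x₁y_n + y₁x_n) repeatedly.
  From (x_1, y_1) = (55, 12): x_2 = 55·55 + 21·12·12 = 6049; y_2 = 55·12 + 12·55 = 1320.
  From (x_2, y_2) = (6049, 1320): x_3 = 55·6049 + 21·12·1320 = 665335; y_3 = 55·1320 + 12·6049 = 145188.
  From (x_3, y_3) = (665335, 145188): x_4 = 55·665335 + 21·12·145188 = 73180801; y_4 = 55·145188 + 12·665335 = 15969360.
Step 3: Verify x_4² - 21·y_4² = 5355429635001601 - 5355429635001600 = 1 (should be 1). ✓

(x_1, y_1) = (55, 12); (x_4, y_4) = (73180801, 15969360).


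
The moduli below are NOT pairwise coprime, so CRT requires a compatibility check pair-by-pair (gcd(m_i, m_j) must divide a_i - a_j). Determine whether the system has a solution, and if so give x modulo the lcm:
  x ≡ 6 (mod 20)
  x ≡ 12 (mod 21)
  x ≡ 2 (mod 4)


Moduli 20, 21, 4 are not pairwise coprime, so CRT works modulo lcm(m_i) when all pairwise compatibility conditions hold.
Pairwise compatibility: gcd(m_i, m_j) must divide a_i - a_j for every pair.
Merge one congruence at a time:
  Start: x ≡ 6 (mod 20).
  Combine with x ≡ 12 (mod 21): gcd(20, 21) = 1; 12 - 6 = 6, which IS divisible by 1, so compatible.
    Write x = 6 + 20·t and substitute into x ≡ 12 (mod 21): 20·t ≡ 12 − 6 = 6 (mod 21).
    The inverse of 20 mod 21 is 20 (since 20·20 = 400 = 19·21 + 1), so t ≡ 20·6 = 120 ≡ 15 (mod 21).
    Then x = 6 + 20·15 = 306, valid modulo lcm(20, 21) = 420: x ≡ 306 (mod 420).
  Combine with x ≡ 2 (mod 4): gcd(420, 4) = 4; 2 - 306 = -304, which IS divisible by 4, so compatible.
    Write x = 306 + 420·t and substitute into x ≡ 2 (mod 4): 420·t ≡ 2 − 306 = -304 (mod 4).
    Divide the congruence (and modulus) by g = 4: 105·t ≡ -76 (mod 1).
    Modulo 1 every t works; take t = 0.
    Then x = 306 + 420·0 = 306, valid modulo lcm(420, 4) = 420: x ≡ 306 (mod 420).
Verify: 306 mod 20 = 6, 306 mod 21 = 12, 306 mod 4 = 2.

x ≡ 306 (mod 420).


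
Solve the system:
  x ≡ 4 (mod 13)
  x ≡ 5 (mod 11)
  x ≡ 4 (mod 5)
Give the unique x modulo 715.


Moduli 13, 11, 5 are pairwise coprime; by CRT there is a unique solution modulo M = 13 · 11 · 5 = 715.
Solve pairwise, accumulating the modulus:
  Start with x ≡ 4 (mod 13).
  Combine with x ≡ 5 (mod 11): since gcd(13, 11) = 1, we get a unique residue mod 143.
    Write x = 4 + 13·t and substitute into x ≡ 5 (mod 11): 13·t ≡ 5 − 4 = 1 (mod 11).
    Reduce coefficients mod 11: 2·t ≡ 1 (mod 11).
    The inverse of 2 mod 11 is 6 (since 2·6 = 12 = 1·11 + 1), so t ≡ 6·1 = 6 ≡ 6 (mod 11).
    Then x = 4 + 13·6 = 82, valid modulo lcm(13, 11) = 143: x ≡ 82 (mod 143).
  Combine with x ≡ 4 (mod 5): since gcd(143, 5) = 1, we get a unique residue mod 715.
    Write x = 82 + 143·t and substitute into x ≡ 4 (mod 5): 143·t ≡ 4 − 82 = -78 (mod 5).
    Reduce coefficients mod 5: 3·t ≡ 2 (mod 5).
    The inverse of 3 mod 5 is 2 (since 3·2 = 6 = 1·5 + 1), so t ≡ 2·2 = 4 ≡ 4 (mod 5).
    Then x = 82 + 143·4 = 654, valid modulo lcm(143, 5) = 715: x ≡ 654 (mod 715).
Verify: 654 mod 13 = 4 ✓, 654 mod 11 = 5 ✓, 654 mod 5 = 4 ✓.

x ≡ 654 (mod 715).


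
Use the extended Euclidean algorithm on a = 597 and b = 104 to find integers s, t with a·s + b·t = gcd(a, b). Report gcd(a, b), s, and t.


Euclidean algorithm on (597, 104) — divide until remainder is 0:
  597 = 5 · 104 + 77
  104 = 1 · 77 + 27
  77 = 2 · 27 + 23
  27 = 1 · 23 + 4
  23 = 5 · 4 + 3
  4 = 1 · 3 + 1
  3 = 3 · 1 + 0
gcd(597, 104) = 1.
Track Bezout coefficients alongside the remainders: start with r₀ = 597 = a·1 + b·0 (s = 1, t = 0) and r₁ = 104 = a·0 + b·1 (s = 0, t = 1); each new remainder r_{k+1} = r_{k-1} − q_k·r_k inherits s_{k+1} = s_{k-1} − q_k·s_k, t_{k+1} = t_{k-1} − q_k·t_k, so r_k = a·s_k + b·t_k at every step:
  q = 5: r = 77, s = 1 − 5·0 = 1, t = 0 − 5·1 = -5  (check: 597·1 + 104·(-5) = 77)
  q = 1: r = 27, s = 0 − 1·1 = -1, t = 1 − 1·(-5) = 6  (check: 597·(-1) + 104·6 = 27)
  q = 2: r = 23, s = 1 − 2·(-1) = 3, t = -5 − 2·6 = -17  (check: 597·3 + 104·(-17) = 23)
  q = 1: r = 4, s = -1 − 1·3 = -4, t = 6 − 1·(-17) = 23  (check: 597·(-4) + 104·23 = 4)
  q = 5: r = 3, s = 3 − 5·(-4) = 23, t = -17 − 5·23 = -132  (check: 597·23 + 104·(-132) = 3)
  q = 1: r = 1, s = -4 − 1·23 = -27, t = 23 − 1·(-132) = 155  (check: 597·(-27) + 104·155 = 1)
The row with r = 1 (the gcd) gives the Bezout coefficients s = -27, t = 155.
Result: 597 · (-27) + 104 · (155) = 1.

gcd(597, 104) = 1; s = -27, t = 155 (check: 597·(-27) + 104·155 = 1).


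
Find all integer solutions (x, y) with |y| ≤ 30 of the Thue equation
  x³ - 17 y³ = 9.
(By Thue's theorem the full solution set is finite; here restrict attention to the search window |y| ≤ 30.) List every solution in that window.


The equation is x³ - 17y³ = 9. For fixed y, x³ = 17·y³ + 9, so a solution requires the RHS to be a perfect cube.
Strategy: iterate y from -30 to 30, compute RHS = 17·y³ + 9, and check whether it is a (positive or negative) perfect cube.
Check small values of y:
  y = 0: RHS = 9 is not a perfect cube.
  y = 1: RHS = 26 is not a perfect cube.
  y = -1: RHS = -8 = (-2)³ ⇒ x = -2 works.
  y = 2: RHS = 145 is not a perfect cube.
  y = -2: RHS = -127 is not a perfect cube.
  y = 3: RHS = 468 is not a perfect cube.
  y = -3: RHS = -450 is not a perfect cube.
Continuing the search up to |y| = 30 finds no further solutions beyond those listed.
Collected solutions: (-2, -1).

Solutions (with |y| ≤ 30): (-2, -1).


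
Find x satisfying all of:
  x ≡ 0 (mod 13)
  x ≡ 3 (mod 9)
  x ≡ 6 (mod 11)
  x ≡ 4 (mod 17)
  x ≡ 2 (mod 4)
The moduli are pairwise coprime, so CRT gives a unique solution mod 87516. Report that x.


Product of moduli M = 13 · 9 · 11 · 17 · 4 = 87516.
Merge one congruence at a time:
  Start: x ≡ 0 (mod 13).
  Combine with x ≡ 3 (mod 9); new modulus lcm = 117.
    Write x = 0 + 13·t and substitute into x ≡ 3 (mod 9): 13·t ≡ 3 − 0 = 3 (mod 9).
    Reduce coefficients mod 9: 4·t ≡ 3 (mod 9).
    The inverse of 4 mod 9 is 7 (since 4·7 = 28 = 3·9 + 1), so t ≡ 7·3 = 21 ≡ 3 (mod 9).
    Then x = 0 + 13·3 = 39, valid modulo lcm(13, 9) = 117: x ≡ 39 (mod 117).
  Combine with x ≡ 6 (mod 11); new modulus lcm = 1287.
    Write x = 39 + 117·t and substitute into x ≡ 6 (mod 11): 117·t ≡ 6 − 39 = -33 (mod 11).
    Reduce coefficients mod 11: 7·t ≡ 0 (mod 11).
    The inverse of 7 mod 11 is 8 (since 7·8 = 56 = 5·11 + 1), so t ≡ 8·0 = 0 ≡ 0 (mod 11).
    Then x = 39 + 117·0 = 39, valid modulo lcm(117, 11) = 1287: x ≡ 39 (mod 1287).
  Combine with x ≡ 4 (mod 17); new modulus lcm = 21879.
    Write x = 39 + 1287·t and substitute into x ≡ 4 (mod 17): 1287·t ≡ 4 − 39 = -35 (mod 17).
    Reduce coefficients mod 17: 12·t ≡ 16 (mod 17).
    The inverse of 12 mod 17 is 10 (since 12·10 = 120 = 7·17 + 1), so t ≡ 10·16 = 160 ≡ 7 (mod 17).
    Then x = 39 + 1287·7 = 9048, valid modulo lcm(1287, 17) = 21879: x ≡ 9048 (mod 21879).
  Combine with x ≡ 2 (mod 4); new modulus lcm = 87516.
    Write x = 9048 + 21879·t and substitute into x ≡ 2 (mod 4): 21879·t ≡ 2 − 9048 = -9046 (mod 4).
    Reduce coefficients mod 4: 3·t ≡ 2 (mod 4).
    The inverse of 3 mod 4 is 3 (since 3·3 = 9 = 2·4 + 1), so t ≡ 3·2 = 6 ≡ 2 (mod 4).
    Then x = 9048 + 21879·2 = 52806, valid modulo lcm(21879, 4) = 87516: x ≡ 52806 (mod 87516).
Verify against each original: 52806 mod 13 = 0, 52806 mod 9 = 3, 52806 mod 11 = 6, 52806 mod 17 = 4, 52806 mod 4 = 2.

x ≡ 52806 (mod 87516).
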